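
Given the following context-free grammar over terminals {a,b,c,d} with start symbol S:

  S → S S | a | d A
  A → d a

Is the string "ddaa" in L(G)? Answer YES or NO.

Convert to CNF:
  S -> S S | T0 A | a
  A -> T0 T1
  T0 -> d
  T1 -> a

Fill CYK table bottom-up:
  [0..0]={T0}  "d"  orig:{}
  [1..1]={T0}  "d"  orig:{}
  [2..2]={S,T1}  "a"  orig:{S}
  [3..3]={S,T1}  "a"  orig:{S}
  [0..1]=∅  "dd"
  [1..2]={A}  "da"
  [2..3]={S}  "aa"
  [0..2]={S}  "dda"
  [1..3]=∅  "daa"
  [0..3]={S}  "ddaa"

S ∈ T[0,3] ⇒ YES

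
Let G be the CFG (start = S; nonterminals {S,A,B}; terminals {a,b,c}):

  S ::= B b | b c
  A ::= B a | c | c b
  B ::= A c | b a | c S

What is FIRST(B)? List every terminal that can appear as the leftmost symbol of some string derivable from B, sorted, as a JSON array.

FIRST iteration:
pass 1:
  A via A→c: +{c}
  B via B→A c: +{c}
  B via B→b a: +{b}
  S via S→B b: +{b,c}
  FIRST[S]={b,c}  FIRST[A]={c}  FIRST[B]={b,c}
pass 2:
  A via A→B a: +{b}
  FIRST[S]={b,c}  FIRST[A]={b,c}  FIRST[B]={b,c}
pass 3: (no change)
  FIRST[S]={b,c}  FIRST[A]={b,c}  FIRST[B]={b,c}

FIRST(B) = ["b", "c"]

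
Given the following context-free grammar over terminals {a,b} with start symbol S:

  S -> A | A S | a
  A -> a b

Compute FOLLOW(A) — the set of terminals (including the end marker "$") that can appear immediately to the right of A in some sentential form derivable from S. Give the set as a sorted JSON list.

FIRST sets, iterate to fixpoint:
[1]
  A via A→a b: +{a}
  S via S→A: +{a}
  S: {a}  A: {a}
[2] (stable)
  S: {a}  A: {a}

FOLLOW iteration:
initialize: $ ∈ FOLLOW(S)
pass 1:
  S→A: FOLLOW(A) ⊇ FOLLOW(S) ⊇ {$}; new: +{$}
  S→A S: FOLLOW(A) ⊇ FIRST(S) = {a}; new: +{a}
  FOLLOW(S)={$}  FOLLOW(A)={$,a}
pass 2: (stable)
  FOLLOW(S)={$}  FOLLOW(A)={$,a}

FOLLOW(A) = ["$", "a"]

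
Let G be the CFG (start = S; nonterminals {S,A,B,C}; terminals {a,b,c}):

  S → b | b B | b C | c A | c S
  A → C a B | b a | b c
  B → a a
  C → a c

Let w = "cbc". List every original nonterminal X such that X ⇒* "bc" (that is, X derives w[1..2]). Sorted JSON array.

CNF form of G:
  S -> T1 B | T1 C | T2 A | T2 S | b
  A -> C X3 | T1 T0 | T1 T2
  B -> T0 T0
  C -> T0 T2
  T0 -> a
  T1 -> b
  T2 -> c
  X3 -> T0 B

CYK table (by increasing span) (cells [i..j] with 1 ≤ i ≤ j ≤ 2 only):
  [1..1]={S,T1}  "b"  orig:{S}
  [2..2]={T2}  "c"  orig:{}
  [1..2]={A}  "bc"

Original NTs in T[1,2] deriving "bc": ["A"]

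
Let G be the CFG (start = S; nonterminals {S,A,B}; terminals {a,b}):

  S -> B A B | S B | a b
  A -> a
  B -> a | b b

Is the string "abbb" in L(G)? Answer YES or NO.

CNF form of G:
  S -> B X2 | S B | T1 T0
  A -> a
  B -> T0 T0 | a
  T0 -> b
  T1 -> a
  X2 -> A B

CYK fill:
  [0..0]={A,B,T1}  "a"  orig:{A,B}
  [1..1]={T0}  "b"  orig:{}
  [2..2]={T0}  "b"  orig:{}
  [3..3]={T0}  "b"  orig:{}
  [0..1]={S}  "ab"
  [1..2]={B}  "bb"
  [2..3]={B}  "bb"
  [0..2]={X2}  "abb"  orig:{}
  [1..3]=∅  "bbb"
  [0..3]={S}  "abbb"

S ∈ T[0,3] ⇒ YES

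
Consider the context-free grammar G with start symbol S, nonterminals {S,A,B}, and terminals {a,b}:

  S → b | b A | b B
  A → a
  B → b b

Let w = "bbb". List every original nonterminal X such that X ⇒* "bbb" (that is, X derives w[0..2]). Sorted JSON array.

Convert to CNF:
  S -> T0 A | T0 B | b
  A -> a
  B -> T0 T0
  T0 -> b

CYK table (by increasing span), restricted to cells inside w[0..2]:
  T[0,0] 'b' = {S,T0}  orig:{S}
  T[1,1] 'b' = {S,T0}  orig:{S}
  T[2,2] 'b' = {S,T0}  orig:{S}
  T[0,1] 'bb' = {B}
  T[1,2] 'bb' = {B}
  T[0,2] 'bbb' = {S}

Original NTs in T[0,2] deriving "bbb": ["S"]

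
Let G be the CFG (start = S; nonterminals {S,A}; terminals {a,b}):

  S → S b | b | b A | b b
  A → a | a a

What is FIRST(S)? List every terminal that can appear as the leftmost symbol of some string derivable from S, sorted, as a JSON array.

FIRST iteration:
pass 1:
  A via A→a: +{a}
  S via S→b: +{b}
  FIRST[S]={b}  FIRST[A]={a}
pass 2: (no change)
  FIRST[S]={b}  FIRST[A]={a}

FIRST(S) = ["b"]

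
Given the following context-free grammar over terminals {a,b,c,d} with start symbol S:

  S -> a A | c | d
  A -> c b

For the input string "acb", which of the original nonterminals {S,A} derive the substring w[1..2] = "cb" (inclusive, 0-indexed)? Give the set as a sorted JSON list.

Convert to CNF:
  S -> T2 A | c | d
  A -> T0 T1
  T0 -> c
  T1 -> b
  T2 -> a

Fill CYK table bottom-up (cells [i..j] with 1 ≤ i ≤ j ≤ 2 only):
  cell(1,1) c: {S,T0}  orig:{S}
  cell(2,2) b: {T1}  orig:{}
  cell(1,2) cb: {A}

Original NTs in T[1,2] deriving "cb": ["A"]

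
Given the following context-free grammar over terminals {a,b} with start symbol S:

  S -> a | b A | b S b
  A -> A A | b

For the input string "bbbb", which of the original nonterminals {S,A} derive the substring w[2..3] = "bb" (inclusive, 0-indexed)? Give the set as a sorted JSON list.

CNF form of G:
  S -> T0 A | T0 X1 | a
  A -> A A | b
  T0 -> b
  X1 -> S T0

CYK fill (cells [i..j] with 2 ≤ i ≤ j ≤ 3 only):
  [2..2]={A,T0}  "b"  orig:{A}
  [3..3]={A,T0}  "b"  orig:{A}
  [2..3]={A,S}  "bb"

Original NTs in T[2,3] deriving "bb": ["A", "S"]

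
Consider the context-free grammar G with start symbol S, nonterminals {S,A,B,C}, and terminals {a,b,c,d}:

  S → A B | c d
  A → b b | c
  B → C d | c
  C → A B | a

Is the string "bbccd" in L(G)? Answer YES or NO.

CNF form of G:
  S -> A B | T2 T1
  A -> T0 T0 | c
  B -> C T1 | c
  C -> A B | a
  T0 -> b
  T1 -> d
  T2 -> c

Fill CYK table bottom-up:
  T[0,0] 'b' = {T0}  orig:{}
  T[1,1] 'b' = {T0}  orig:{}
  T[2,2] 'c' = {A,B,T2}  orig:{A,B}
  T[3,3] 'c' = {A,B,T2}  orig:{A,B}
  T[4,4] 'd' = {T1}  orig:{}
  T[0,1] 'bb' = {A}
  T[1,2] 'bc' = ∅
  T[2,3] 'cc' = {C,S}
  T[3,4] 'cd' = {S}
  T[0,2] 'bbc' = {C,S}
  T[1,3] 'bcc' = ∅
  T[2,4] 'ccd' = {B}
  T[0,3] 'bbcc' = ∅
  T[1,4] 'bccd' = ∅
  T[0,4] 'bbccd' = {C,S}

S ∈ T[0,4] ⇒ YES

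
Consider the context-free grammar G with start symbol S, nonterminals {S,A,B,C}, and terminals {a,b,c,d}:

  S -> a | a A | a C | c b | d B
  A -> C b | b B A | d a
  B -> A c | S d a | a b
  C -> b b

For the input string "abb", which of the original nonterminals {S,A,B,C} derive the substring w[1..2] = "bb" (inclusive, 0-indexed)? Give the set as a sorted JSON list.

Convert to CNF:
  S -> T1 B | T2 A | T2 C | T3 T0 | a
  A -> C T0 | T0 X4 | T1 T2
  B -> A T3 | S X5 | T2 T0
  C -> T0 T0
  T0 -> b
  T1 -> d
  T2 -> a
  T3 -> c
  X4 -> B A
  X5 -> T1 T2

Fill CYK table bottom-up — only the sub-triangle for w[1..2]:
  T[1,1] 'b' = {T0}  orig:{}
  T[2,2] 'b' = {T0}  orig:{}
  T[1,2] 'bb' = {C}

Original NTs in T[1,2] deriving "bb": ["C"]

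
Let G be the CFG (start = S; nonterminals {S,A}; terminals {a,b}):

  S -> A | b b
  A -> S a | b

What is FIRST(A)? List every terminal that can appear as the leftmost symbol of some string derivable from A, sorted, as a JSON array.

Compute FIRST by fixpoint:
iter 1:
  A via A→b: +{b}
  S via S→A: +{b}
  S: {b}  A: {b}
iter 2: (stable)
  S: {b}  A: {b}

FIRST(A) = ["b"]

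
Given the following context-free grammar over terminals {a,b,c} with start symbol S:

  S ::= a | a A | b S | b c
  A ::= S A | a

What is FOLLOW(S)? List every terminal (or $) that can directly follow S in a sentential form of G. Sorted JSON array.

FIRST sets, iterate to fixpoint:
iter 1:
  A via A→a: +{a}
  S via S→a: +{a}
  S via S→b S: +{b}
  FIRST[S]={a,b}  FIRST[A]={a}
iter 2:
  A via A→S A: +{b}
  FIRST[S]={a,b}  FIRST[A]={a,b}
iter 3: — fixpoint
  FIRST[S]={a,b}  FIRST[A]={a,b}

Compute FOLLOW by fixpoint:
FOLLOW(S) := {$}
iter 1:
  A→S A: FOLLOW(S) ⊇ FIRST(A) = {a,b}; new: +{a,b}
  S→a A: FOLLOW(A) ⊇ FOLLOW(S) ⊇ {$,a,b}; new: +{$,a,b}
  FOLLOW(S)={$,a,b}  FOLLOW(A)={$,a,b}
iter 2: (stable)
  FOLLOW(S)={$,a,b}  FOLLOW(A)={$,a,b}

FOLLOW(S) = ["$", "a", "b"]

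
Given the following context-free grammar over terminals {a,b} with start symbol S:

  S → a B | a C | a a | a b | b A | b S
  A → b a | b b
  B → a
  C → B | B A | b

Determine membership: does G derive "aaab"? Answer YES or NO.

Convert to CNF:
  S -> T0 A | T0 S | T1 B | T1 C | T1 T0 | T1 T1
  A -> T0 T0 | T0 T1
  B -> a
  C -> B A | a | b
  T0 -> b
  T1 -> a

CYK fill:
  T[0,0] 'a' = {B,C,T1}  orig:{B,C}
  T[1,1] 'a' = {B,C,T1}  orig:{B,C}
  T[2,2] 'a' = {B,C,T1}  orig:{B,C}
  T[3,3] 'b' = {C,T0}  orig:{C}
  T[0,1] 'aa' = {S}
  T[1,2] 'aa' = {S}
  T[2,3] 'ab' = {S}
  T[0,2] 'aaa' = ∅
  T[1,3] 'aab' = ∅
  T[0,3] 'aaab' = ∅

S ∉ T[0,3] ⇒ NO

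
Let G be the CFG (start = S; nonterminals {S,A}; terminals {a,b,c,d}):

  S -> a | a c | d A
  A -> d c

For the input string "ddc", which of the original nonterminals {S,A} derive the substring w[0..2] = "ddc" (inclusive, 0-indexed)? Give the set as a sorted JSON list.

Convert to CNF:
  S -> T0 A | T2 T1 | a
  A -> T0 T1
  T0 -> d
  T1 -> c
  T2 -> a

CYK table (by increasing span) — only the sub-triangle for w[0..2]:
  cell(0,0) d: {T0}  orig:{}
  cell(1,1) d: {T0}  orig:{}
  cell(2,2) c: {T1}  orig:{}
  cell(0,1) dd: ∅
  cell(1,2) dc: {A}
  cell(0,2) ddc: {S}

Original NTs in T[0,2] deriving "ddc": ["S"]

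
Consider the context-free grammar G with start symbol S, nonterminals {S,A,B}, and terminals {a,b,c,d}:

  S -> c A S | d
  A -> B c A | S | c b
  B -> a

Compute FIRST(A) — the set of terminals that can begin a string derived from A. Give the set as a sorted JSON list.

FIRST iteration:
round 1:
  A via A→c b: +{c}
  B via B→a: +{a}
  S via S→c A S: +{c}
  S via S→d: +{d}
  FIRST[S]={c,d}  FIRST[A]={c}  FIRST[B]={a}
round 2:
  A via A→B c A: +{a}
  A via A→S: +{d}
  FIRST[S]={c,d}  FIRST[A]={a,c,d}  FIRST[B]={a}
round 3: — fixpoint
  FIRST[S]={c,d}  FIRST[A]={a,c,d}  FIRST[B]={a}

FIRST(A) = ["a", "c", "d"]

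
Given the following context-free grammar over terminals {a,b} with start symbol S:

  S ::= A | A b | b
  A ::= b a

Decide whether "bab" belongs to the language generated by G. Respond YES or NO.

CNF form of G:
  S -> A T0 | T0 T1 | b
  A -> T0 T1
  T0 -> b
  T1 -> a

CYK table (by increasing span):
  cell(0,0) b: {S,T0}  orig:{S}
  cell(1,1) a: {T1}  orig:{}
  cell(2,2) b: {S,T0}  orig:{S}
  cell(0,1) ba: {A,S}
  cell(1,2) ab: ∅
  cell(0,2) bab: {S}

S ∈ T[0,2] ⇒ YES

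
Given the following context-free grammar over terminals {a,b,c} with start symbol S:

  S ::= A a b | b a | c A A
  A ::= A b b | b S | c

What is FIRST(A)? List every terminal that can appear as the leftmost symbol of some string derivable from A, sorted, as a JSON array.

Compute FIRST by fixpoint:
round 1:
  A via A→b S: +{b}
  A via A→c: +{c}
  S via S→A a b: +{b,c}
  FIRST[S]={b,c}  FIRST[A]={b,c}
round 2: done
  FIRST[S]={b,c}  FIRST[A]={b,c}

FIRST(A) = ["b", "c"]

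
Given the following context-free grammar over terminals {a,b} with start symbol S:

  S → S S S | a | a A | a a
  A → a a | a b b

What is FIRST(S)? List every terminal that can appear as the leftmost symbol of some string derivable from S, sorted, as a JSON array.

FIRST iteration:
iter 1:
  A via A→a a: +{a}
  S via S→a: +{a}
  FIRST(S)={a}  FIRST(A)={a}
iter 2: (stable)
  FIRST(S)={a}  FIRST(A)={a}

FIRST(S) = ["a"]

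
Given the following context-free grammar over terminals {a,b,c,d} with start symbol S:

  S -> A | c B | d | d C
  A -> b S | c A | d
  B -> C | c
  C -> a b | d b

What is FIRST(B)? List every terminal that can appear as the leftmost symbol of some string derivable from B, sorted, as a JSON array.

FIRST sets, iterate to fixpoint:
[1]
  A via A→b S: +{b}
  A via A→c A: +{c}
  A via A→d: +{d}
  B via B→c: +{c}
  C via C→a b: +{a}
  C via C→d b: +{d}
  S via S→A: +{b,c,d}
  FIRST[S]={b,c,d}  FIRST[A]={b,c,d}  FIRST[B]={c}  FIRST[C]={a,d}
[2]
  B via B→C: +{a,d}
  FIRST[S]={b,c,d}  FIRST[A]={b,c,d}  FIRST[B]={a,c,d}  FIRST[C]={a,d}
[3] (no change)
  FIRST[S]={b,c,d}  FIRST[A]={b,c,d}  FIRST[B]={a,c,d}  FIRST[C]={a,d}

FIRST(B) = ["a", "c", "d"]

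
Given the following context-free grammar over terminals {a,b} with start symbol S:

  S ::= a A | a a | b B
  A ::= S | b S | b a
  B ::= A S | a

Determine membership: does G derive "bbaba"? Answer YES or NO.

CNF form of G:
  S -> T0 A | T0 T0 | T1 B
  A -> T0 A | T0 T0 | T1 B | T1 S | T1 T0
  B -> A S | a
  T0 -> a
  T1 -> b

Fill CYK table bottom-up:
  T[0,0] 'b' = {T1}  orig:{}
  T[1,1] 'b' = {T1}  orig:{}
  T[2,2] 'a' = {B,T0}  orig:{B}
  T[3,3] 'b' = {T1}  orig:{}
  T[4,4] 'a' = {B,T0}  orig:{B}
  T[0,1] 'bb' = ∅
  T[1,2] 'ba' = {A,S}
  T[2,3] 'ab' = ∅
  T[3,4] 'ba' = {A,S}
  T[0,2] 'bba' = {A}
  T[1,3] 'bab' = ∅
  T[2,4] 'aba' = {A,S}
  T[0,3] 'bbab' = ∅
  T[1,4] 'baba' = {A,B}
  T[0,4] 'bbaba' = {A,B,S}

S ∈ T[0,4] ⇒ YES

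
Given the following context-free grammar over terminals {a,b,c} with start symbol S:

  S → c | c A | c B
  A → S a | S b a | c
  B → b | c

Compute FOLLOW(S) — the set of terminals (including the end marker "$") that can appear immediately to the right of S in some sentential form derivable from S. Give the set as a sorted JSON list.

FIRST iteration:
round 1:
  A via A→c: +{c}
  B via B→b: +{b}
  B via B→c: +{c}
  S via S→c: +{c}
  FIRST[S]={c}  FIRST[A]={c}  FIRST[B]={b,c}
round 2: (stable)
  FIRST[S]={c}  FIRST[A]={c}  FIRST[B]={b,c}

FOLLOW iteration:
FOLLOW(S) := {$}
pass 1:
  A→S a: FOLLOW(S) ⊇ FIRST(a) = {a}; new: +{a}
  A→S b a: FOLLOW(S) ⊇ FIRST(b) = {b}; new: +{b}
  S→c A: FOLLOW(A) ⊇ FOLLOW(S) ⊇ {$,a,b}; new: +{$,a,b}
  S→c B: FOLLOW(B) ⊇ FOLLOW(S) ⊇ {$,a,b}; new: +{$,a,b}
  S: {$,a,b}  A: {$,a,b}  B: {$,a,b}
pass 2: (no change)
  S: {$,a,b}  A: {$,a,b}  B: {$,a,b}

FOLLOW(S) = ["$", "a", "b"]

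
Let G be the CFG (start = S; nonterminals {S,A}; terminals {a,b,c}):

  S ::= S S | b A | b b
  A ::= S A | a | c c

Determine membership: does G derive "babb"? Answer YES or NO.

Convert to CNF:
  S -> S S | T1 A | T1 T1
  A -> S A | T0 T0 | a
  T0 -> c
  T1 -> b

CYK table (by increasing span):
  T[0,0] 'b' = {T1}  orig:{}
  T[1,1] 'a' = {A}
  T[2,2] 'b' = {T1}  orig:{}
  T[3,3] 'b' = {T1}  orig:{}
  T[0,1] 'ba' = {S}
  T[1,2] 'ab' = ∅
  T[2,3] 'bb' = {S}
  T[0,2] 'bab' = ∅
  T[1,3] 'abb' = ∅
  T[0,3] 'babb' = {S}

S ∈ T[0,3] ⇒ YES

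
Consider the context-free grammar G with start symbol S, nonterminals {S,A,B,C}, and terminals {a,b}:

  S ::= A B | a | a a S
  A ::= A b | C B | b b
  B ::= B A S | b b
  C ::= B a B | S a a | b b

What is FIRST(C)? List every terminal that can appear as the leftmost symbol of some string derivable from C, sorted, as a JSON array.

FIRST iteration:
[1]
  A via A→b b: +{b}
  B via B→b b: +{b}
  C via C→B a B: +{b}
  S via S→A B: +{b}
  S via S→a: +{a}
  S: {a,b}  A: {b}  B: {b}  C: {b}
[2]
  C via C→S a a: +{a}
  S: {a,b}  A: {b}  B: {b}  C: {a,b}
[3]
  A via A→C B: +{a}
  S: {a,b}  A: {a,b}  B: {b}  C: {a,b}
[4] done
  S: {a,b}  A: {a,b}  B: {b}  C: {a,b}

FIRST(C) = ["a", "b"]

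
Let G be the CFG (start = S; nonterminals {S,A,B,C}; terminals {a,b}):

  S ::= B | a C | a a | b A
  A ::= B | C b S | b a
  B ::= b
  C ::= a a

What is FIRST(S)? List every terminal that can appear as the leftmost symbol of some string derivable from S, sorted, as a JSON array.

FIRST sets, iterate to fixpoint:
iter 1:
  A via A→b a: +{b}
  B via B→b: +{b}
  C via C→a a: +{a}
  S via S→B: +{b}
  S via S→a C: +{a}
  FIRST(S)={a,b}  FIRST(A)={b}  FIRST(B)={b}  FIRST(C)={a}
iter 2:
  A via A→C b S: +{a}
  FIRST(S)={a,b}  FIRST(A)={a,b}  FIRST(B)={b}  FIRST(C)={a}
iter 3: — fixpoint
  FIRST(S)={a,b}  FIRST(A)={a,b}  FIRST(B)={b}  FIRST(C)={a}

FIRST(S) = ["a", "b"]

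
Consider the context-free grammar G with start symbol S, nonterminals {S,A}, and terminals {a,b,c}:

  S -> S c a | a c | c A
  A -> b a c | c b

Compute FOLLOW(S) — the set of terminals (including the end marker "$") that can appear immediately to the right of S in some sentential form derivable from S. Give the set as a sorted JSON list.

Compute FIRST by fixpoint:
pass 1:
  A via A→b a c: +{b}
  A via A→c b: +{c}
  S via S→a c: +{a}
  S via S→c A: +{c}
  FIRST(S)={a,c}  FIRST(A)={b,c}
pass 2: (stable)
  FIRST(S)={a,c}  FIRST(A)={b,c}

FOLLOW sets:
initialize: $ ∈ FOLLOW(S)
round 1:
  S→S c a: FOLLOW(S) ⊇ FIRST(c) = {c}; new: +{c}
  S→c A: FOLLOW(A) ⊇ FOLLOW(S) ⊇ {$,c}; new: +{$,c}
  FOLLOW[S]={$,c}  FOLLOW[A]={$,c}
round 2: — fixpoint
  FOLLOW[S]={$,c}  FOLLOW[A]={$,c}

FOLLOW(S) = ["$", "c"]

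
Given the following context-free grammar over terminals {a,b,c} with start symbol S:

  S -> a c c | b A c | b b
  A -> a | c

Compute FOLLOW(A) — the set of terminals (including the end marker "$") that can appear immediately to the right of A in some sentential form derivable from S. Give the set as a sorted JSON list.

FIRST sets, iterate to fixpoint:
round 1:
  A via A→a: +{a}
  A via A→c: +{c}
  S via S→a c c: +{a}
  S via S→b A c: +{b}
  FIRST[S]={a,b}  FIRST[A]={a,c}
round 2: — fixpoint
  FIRST[S]={a,b}  FIRST[A]={a,c}

FOLLOW sets:
FOLLOW(S) := {$}
pass 1:
  S→b A c: FOLLOW(A) ⊇ FIRST(c) = {c}; new: +{c}
  S: {$}  A: {c}
pass 2: done
  S: {$}  A: {c}

FOLLOW(A) = ["c"]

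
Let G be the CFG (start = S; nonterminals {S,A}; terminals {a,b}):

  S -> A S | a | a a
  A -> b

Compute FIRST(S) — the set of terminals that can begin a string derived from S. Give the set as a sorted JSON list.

FIRST sets, iterate to fixpoint:
iter 1:
  A via A→b: +{b}
  S via S→A S: +{b}
  S via S→a: +{a}
  FIRST[S]={a,b}  FIRST[A]={b}
iter 2: done
  FIRST[S]={a,b}  FIRST[A]={b}

FIRST(S) = ["a", "b"]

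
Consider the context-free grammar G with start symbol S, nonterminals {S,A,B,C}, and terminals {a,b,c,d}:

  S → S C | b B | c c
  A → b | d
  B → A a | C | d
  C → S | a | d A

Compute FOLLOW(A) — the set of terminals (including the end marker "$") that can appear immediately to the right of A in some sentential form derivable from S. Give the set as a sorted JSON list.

Compute FIRST by fixpoint:
[1]
  A via A→b: +{b}
  A via A→d: +{d}
  B via B→A a: +{b,d}
  C via C→a: +{a}
  C via C→d A: +{d}
  S via S→b B: +{b}
  S via S→c c: +{c}
  S: {b,c}  A: {b,d}  B: {b,d}  C: {a,d}
[2]
  B via B→C: +{a}
  C via C→S: +{b,c}
  S: {b,c}  A: {b,d}  B: {a,b,d}  C: {a,b,c,d}
[3]
  B via B→C: +{c}
  S: {b,c}  A: {b,d}  B: {a,b,c,d}  C: {a,b,c,d}
[4] done
  S: {b,c}  A: {b,d}  B: {a,b,c,d}  C: {a,b,c,d}

FOLLOW iteration:
FOLLOW(S) := {$}
round 1:
  B→A a: FOLLOW(A) ⊇ FIRST(a) = {a}; new: +{a}
  S→S C: FOLLOW(S) ⊇ FIRST(C) = {a,b,c,d}; new: +{a,b,c,d}
  S→S C: FOLLOW(C) ⊇ FOLLOW(S) ⊇ {$,a,b,c,d}; new: +{$,a,b,c,d}
  S→b B: FOLLOW(B) ⊇ FOLLOW(S) ⊇ {$,a,b,c,d}; new: +{$,a,b,c,d}
  S: {$,a,b,c,d}  A: {a}  B: {$,a,b,c,d}  C: {$,a,b,c,d}
round 2:
  C→d A: FOLLOW(A) ⊇ FOLLOW(C) ⊇ {$,a,b,c,d}; new: +{$,b,c,d}
  S: {$,a,b,c,d}  A: {$,a,b,c,d}  B: {$,a,b,c,d}  C: {$,a,b,c,d}
round 3: (no change)
  S: {$,a,b,c,d}  A: {$,a,b,c,d}  B: {$,a,b,c,d}  C: {$,a,b,c,d}

FOLLOW(A) = ["$", "a", "b", "c", "d"]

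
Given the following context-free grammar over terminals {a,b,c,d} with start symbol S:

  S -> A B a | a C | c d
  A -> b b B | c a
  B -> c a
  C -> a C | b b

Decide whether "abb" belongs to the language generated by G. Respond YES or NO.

Convert to CNF:
  S -> A X5 | T1 T3 | T2 C
  A -> T0 X4 | T1 T2
  B -> T1 T2
  C -> T0 T0 | T2 C
  T0 -> b
  T1 -> c
  T2 -> a
  T3 -> d
  X4 -> T0 B
  X5 -> B T2

CYK fill:
  cell(0,0) a: {T2}  orig:{}
  cell(1,1) b: {T0}  orig:{}
  cell(2,2) b: {T0}  orig:{}
  cell(0,1) ab: ∅
  cell(1,2) bb: {C}
  cell(0,2) abb: {C,S}

S ∈ T[0,2] ⇒ YES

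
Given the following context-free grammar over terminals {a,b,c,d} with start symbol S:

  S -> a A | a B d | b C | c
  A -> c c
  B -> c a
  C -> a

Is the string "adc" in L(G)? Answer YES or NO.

Convert to CNF:
  S -> T1 A | T1 X4 | T3 C | c
  A -> T0 T0
  B -> T0 T1
  C -> a
  T0 -> c
  T1 -> a
  T2 -> d
  T3 -> b
  X4 -> B T2

CYK table (by increasing span):
  cell(0,0) a: {C,T1}  orig:{C}
  cell(1,1) d: {T2}  orig:{}
  cell(2,2) c: {S,T0}  orig:{S}
  cell(0,1) ad: ∅
  cell(1,2) dc: ∅
  cell(0,2) adc: ∅

S ∉ T[0,2] ⇒ NO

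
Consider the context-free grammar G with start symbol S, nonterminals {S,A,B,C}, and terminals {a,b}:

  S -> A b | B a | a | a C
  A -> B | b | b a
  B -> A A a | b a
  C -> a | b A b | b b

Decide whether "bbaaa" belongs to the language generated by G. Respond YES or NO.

Convert to CNF:
  S -> A T1 | B T0 | T0 C | a
  A -> A X2 | T1 T0 | b
  B -> A X3 | T1 T0
  C -> T1 T1 | T1 X4 | a
  T0 -> a
  T1 -> b
  X2 -> A T0
  X3 -> A T0
  X4 -> A T1

Fill CYK table bottom-up:
  cell(0,0) b: {A,T1}  orig:{A}
  cell(1,1) b: {A,T1}  orig:{A}
  cell(2,2) a: {C,S,T0}  orig:{C,S}
  cell(3,3) a: {C,S,T0}  orig:{C,S}
  cell(4,4) a: {C,S,T0}  orig:{C,S}
  cell(0,1) bb: {C,S,X4}  orig:{C,S}
  cell(1,2) ba: {A,B,X2,X3}  orig:{A,B}
  cell(2,3) aa: {S}
  cell(3,4) aa: {S}
  cell(0,2) bba: {A,B}
  cell(1,3) baa: {S,X2,X3}  orig:{S}
  cell(2,4) aaa: ∅
  cell(0,3) bbaa: {A,B,S,X2,X3}  orig:{A,B,S}
  cell(1,4) baaa: ∅
  cell(0,4) bbaaa: {S,X2,X3}  orig:{S}

S ∈ T[0,4] ⇒ YES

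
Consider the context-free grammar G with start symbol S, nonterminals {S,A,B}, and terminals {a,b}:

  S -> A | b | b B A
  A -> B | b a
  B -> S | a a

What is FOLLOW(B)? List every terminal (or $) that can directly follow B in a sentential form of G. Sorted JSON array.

Compute FIRST by fixpoint:
iter 1:
  A via A→b a: +{b}
  B via B→a a: +{a}
  S via S→A: +{b}
  FIRST[S]={b}  FIRST[A]={b}  FIRST[B]={a}
iter 2:
  A via A→B: +{a}
  B via B→S: +{b}
  S via S→A: +{a}
  FIRST[S]={a,b}  FIRST[A]={a,b}  FIRST[B]={a,b}
iter 3: — fixpoint
  FIRST[S]={a,b}  FIRST[A]={a,b}  FIRST[B]={a,b}

FOLLOW sets:
initialize: $ ∈ FOLLOW(S)
pass 1:
  S→A: FOLLOW(A) ⊇ FOLLOW(S) ⊇ {$}; new: +{$}
  S→b B A: FOLLOW(B) ⊇ FIRST(A) = {a,b}; new: +{a,b}
  FOLLOW(S)={$}  FOLLOW(A)={$}  FOLLOW(B)={a,b}
pass 2:
  A→B: FOLLOW(B) ⊇ FOLLOW(A) ⊇ {$}; new: +{$}
  B→S: FOLLOW(S) ⊇ FOLLOW(B) ⊇ {$,a,b}; new: +{a,b}
  S→A: FOLLOW(A) ⊇ FOLLOW(S) ⊇ {$,a,b}; new: +{a,b}
  FOLLOW(S)={$,a,b}  FOLLOW(A)={$,a,b}  FOLLOW(B)={$,a,b}
pass 3: — fixpoint
  FOLLOW(S)={$,a,b}  FOLLOW(A)={$,a,b}  FOLLOW(B)={$,a,b}

FOLLOW(B) = ["$", "a", "b"]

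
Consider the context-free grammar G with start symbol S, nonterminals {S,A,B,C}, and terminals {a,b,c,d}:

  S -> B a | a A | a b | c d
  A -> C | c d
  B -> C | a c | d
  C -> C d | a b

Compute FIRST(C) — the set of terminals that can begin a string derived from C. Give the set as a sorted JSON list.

FIRST sets, iterate to fixpoint:
iter 1:
  A via A→c d: +{c}
  B via B→a c: +{a}
  B via B→d: +{d}
  C via C→a b: +{a}
  S via S→B a: +{a,d}
  S via S→c d: +{c}
  FIRST[S]={a,c,d}  FIRST[A]={c}  FIRST[B]={a,d}  FIRST[C]={a}
iter 2:
  A via A→C: +{a}
  FIRST[S]={a,c,d}  FIRST[A]={a,c}  FIRST[B]={a,d}  FIRST[C]={a}
iter 3: — fixpoint
  FIRST[S]={a,c,d}  FIRST[A]={a,c}  FIRST[B]={a,d}  FIRST[C]={a}

FIRST(C) = ["a"]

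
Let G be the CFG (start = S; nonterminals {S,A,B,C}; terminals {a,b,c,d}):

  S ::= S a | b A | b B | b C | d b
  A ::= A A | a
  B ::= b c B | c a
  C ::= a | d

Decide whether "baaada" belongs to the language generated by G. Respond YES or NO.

Convert to CNF:
  S -> S T2 | T0 A | T0 B | T0 C | T3 T0
  A -> A A | a
  B -> T0 X4 | T1 T2
  C -> a | d
  T0 -> b
  T1 -> c
  T2 -> a
  T3 -> d
  X4 -> T1 B

Fill CYK table bottom-up:
  cell(0,0) b: {T0}  orig:{}
  cell(1,1) a: {A,C,T2}  orig:{A,C}
  cell(2,2) a: {A,C,T2}  orig:{A,C}
  cell(3,3) a: {A,C,T2}  orig:{A,C}
  cell(4,4) d: {C,T3}  orig:{C}
  cell(5,5) a: {A,C,T2}  orig:{A,C}
  cell(0,1) ba: {S}
  cell(1,2) aa: {A}
  cell(2,3) aa: {A}
  cell(3,4) ad: ∅
  cell(4,5) da: ∅
  cell(0,2) baa: {S}
  cell(1,3) aaa: {A}
  cell(2,4) aad: ∅
  cell(3,5) ada: ∅
  cell(0,3) baaa: {S}
  cell(1,4) aaad: ∅
  cell(2,5) aada: ∅
  cell(0,4) baaad: ∅
  cell(1,5) aaada: ∅
  cell(0,5) baaada: ∅

S ∉ T[0,5] ⇒ NO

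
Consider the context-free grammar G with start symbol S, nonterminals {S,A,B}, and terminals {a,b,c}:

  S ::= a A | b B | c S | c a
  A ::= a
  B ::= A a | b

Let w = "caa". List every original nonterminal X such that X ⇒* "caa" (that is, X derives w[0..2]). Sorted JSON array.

CNF form of G:
  S -> T0 A | T1 B | T2 S | T2 T0
  A -> a
  B -> A T0 | b
  T0 -> a
  T1 -> b
  T2 -> c

Fill CYK table bottom-up (cells [i..j] with 0 ≤ i ≤ j ≤ 2 only):
  [0..0]={T2}  "c"  orig:{}
  [1..1]={A,T0}  "a"  orig:{A}
  [2..2]={A,T0}  "a"  orig:{A}
  [0..1]={S}  "ca"
  [1..2]={B,S}  "aa"
  [0..2]={S}  "caa"

Original NTs in T[0,2] deriving "caa": ["S"]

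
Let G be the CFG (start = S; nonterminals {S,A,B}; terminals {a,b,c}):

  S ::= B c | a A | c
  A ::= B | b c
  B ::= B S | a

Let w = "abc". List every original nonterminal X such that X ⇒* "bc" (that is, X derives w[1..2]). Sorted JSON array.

CNF form of G:
  S -> B T1 | T2 A | c
  A -> B S | T0 T1 | a
  B -> B S | a
  T0 -> b
  T1 -> c
  T2 -> a

CYK table (by increasing span) — only the sub-triangle for w[1..2]:
  [1..1]={T0}  "b"  orig:{}
  [2..2]={S,T1}  "c"  orig:{S}
  [1..2]={A}  "bc"

Original NTs in T[1,2] deriving "bc": ["A"]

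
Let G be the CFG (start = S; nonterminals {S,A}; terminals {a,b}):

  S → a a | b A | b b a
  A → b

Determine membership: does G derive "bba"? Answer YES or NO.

Convert to CNF:
  S -> T0 T0 | T1 A | T1 X2
  A -> b
  T0 -> a
  T1 -> b
  X2 -> T1 T0

CYK fill:
  [0..0]={A,T1}  "b"  orig:{A}
  [1..1]={A,T1}  "b"  orig:{A}
  [2..2]={T0}  "a"  orig:{}
  [0..1]={S}  "bb"
  [1..2]={X2}  "ba"  orig:{}
  [0..2]={S}  "bba"

S ∈ T[0,2] ⇒ YES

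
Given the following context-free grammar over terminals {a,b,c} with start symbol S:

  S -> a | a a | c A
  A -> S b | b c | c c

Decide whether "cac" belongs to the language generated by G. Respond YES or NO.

CNF form of G:
  S -> T1 A | T2 T2 | a
  A -> S T0 | T0 T1 | T1 T1
  T0 -> b
  T1 -> c
  T2 -> a

Fill CYK table bottom-up:
  cell(0,0) c: {T1}  orig:{}
  cell(1,1) a: {S,T2}  orig:{S}
  cell(2,2) c: {T1}  orig:{}
  cell(0,1) ca: ∅
  cell(1,2) ac: ∅
  cell(0,2) cac: ∅

S ∉ T[0,2] ⇒ NO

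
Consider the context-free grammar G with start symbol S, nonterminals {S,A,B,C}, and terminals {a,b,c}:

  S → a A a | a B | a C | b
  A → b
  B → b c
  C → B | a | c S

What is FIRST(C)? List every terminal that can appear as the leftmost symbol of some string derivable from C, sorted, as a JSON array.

Compute FIRST by fixpoint:
round 1:
  A via A→b: +{b}
  B via B→b c: +{b}
  C via C→B: +{b}
  C via C→a: +{a}
  C via C→c S: +{c}
  S via S→a A a: +{a}
  S via S→b: +{b}
  S: {a,b}  A: {b}  B: {b}  C: {a,b,c}
round 2: done
  S: {a,b}  A: {b}  B: {b}  C: {a,b,c}

FIRST(C) = ["a", "b", "c"]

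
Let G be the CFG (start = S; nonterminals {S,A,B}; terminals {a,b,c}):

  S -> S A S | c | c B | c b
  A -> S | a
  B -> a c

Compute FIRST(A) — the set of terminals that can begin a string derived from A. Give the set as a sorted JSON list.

FIRST sets, iterate to fixpoint:
iter 1:
  A via A→a: +{a}
  B via B→a c: +{a}
  S via S→c: +{c}
  FIRST[S]={c}  FIRST[A]={a}  FIRST[B]={a}
iter 2:
  A via A→S: +{c}
  FIRST[S]={c}  FIRST[A]={a,c}  FIRST[B]={a}
iter 3: — fixpoint
  FIRST[S]={c}  FIRST[A]={a,c}  FIRST[B]={a}

FIRST(A) = ["a", "c"]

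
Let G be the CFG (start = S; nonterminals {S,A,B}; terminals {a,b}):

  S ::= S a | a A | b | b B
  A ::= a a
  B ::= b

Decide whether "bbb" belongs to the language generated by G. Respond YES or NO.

Convert to CNF:
  S -> S T0 | T0 A | T1 B | b
  A -> T0 T0
  B -> b
  T0 -> a
  T1 -> b

CYK table (by increasing span):
  T[0,0] 'b' = {B,S,T1}  orig:{B,S}
  T[1,1] 'b' = {B,S,T1}  orig:{B,S}
  T[2,2] 'b' = {B,S,T1}  orig:{B,S}
  T[0,1] 'bb' = {S}
  T[1,2] 'bb' = {S}
  T[0,2] 'bbb' = ∅

S ∉ T[0,2] ⇒ NO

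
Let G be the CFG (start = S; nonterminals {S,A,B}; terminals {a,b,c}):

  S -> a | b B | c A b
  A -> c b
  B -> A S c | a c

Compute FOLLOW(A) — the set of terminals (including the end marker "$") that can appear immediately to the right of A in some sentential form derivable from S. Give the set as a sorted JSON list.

Compute FIRST by fixpoint:
iter 1:
  A via A→c b: +{c}
  B via B→A S c: +{c}
  B via B→a c: +{a}
  S via S→a: +{a}
  S via S→b B: +{b}
  S via S→c A b: +{c}
  S: {a,b,c}  A: {c}  B: {a,c}
iter 2: done
  S: {a,b,c}  A: {c}  B: {a,c}

FOLLOW iteration:
FOLLOW(S) := {$}
[1]
  B→A S c: FOLLOW(A) ⊇ FIRST(S) = {a,b,c}; new: +{a,b,c}
  B→A S c: FOLLOW(S) ⊇ FIRST(c) = {c}; new: +{c}
  S→b B: FOLLOW(B) ⊇ FOLLOW(S) ⊇ {$,c}; new: +{$,c}
  FOLLOW[S]={$,c}  FOLLOW[A]={a,b,c}  FOLLOW[B]={$,c}
[2] (stable)
  FOLLOW[S]={$,c}  FOLLOW[A]={a,b,c}  FOLLOW[B]={$,c}

FOLLOW(A) = ["a", "b", "c"]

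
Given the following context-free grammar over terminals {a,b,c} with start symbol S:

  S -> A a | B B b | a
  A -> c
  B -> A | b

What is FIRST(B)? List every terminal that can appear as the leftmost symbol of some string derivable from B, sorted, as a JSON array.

FIRST iteration:
round 1:
  A via A→c: +{c}
  B via B→A: +{c}
  B via B→b: +{b}
  S via S→A a: +{c}
  S via S→B B b: +{b}
  S via S→a: +{a}
  FIRST[S]={a,b,c}  FIRST[A]={c}  FIRST[B]={b,c}
round 2: done
  FIRST[S]={a,b,c}  FIRST[A]={c}  FIRST[B]={b,c}

FIRST(B) = ["b", "c"]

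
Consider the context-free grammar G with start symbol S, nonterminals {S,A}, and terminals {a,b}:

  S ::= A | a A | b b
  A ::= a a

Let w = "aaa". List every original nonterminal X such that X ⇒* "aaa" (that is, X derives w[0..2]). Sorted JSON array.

CNF form of G:
  S -> T0 A | T0 T0 | T1 T1
  A -> T0 T0
  T0 -> a
  T1 -> b

CYK table (by increasing span), restricted to cells inside w[0..2]:
  [0..0]={T0}  "a"  orig:{}
  [1..1]={T0}  "a"  orig:{}
  [2..2]={T0}  "a"  orig:{}
  [0..1]={A,S}  "aa"
  [1..2]={A,S}  "aa"
  [0..2]={S}  "aaa"

Original NTs in T[0,2] deriving "aaa": ["S"]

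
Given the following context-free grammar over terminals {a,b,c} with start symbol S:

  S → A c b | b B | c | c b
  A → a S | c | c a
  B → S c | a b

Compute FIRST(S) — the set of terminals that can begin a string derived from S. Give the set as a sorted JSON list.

FIRST sets, iterate to fixpoint:
iter 1:
  A via A→a S: +{a}
  A via A→c: +{c}
  B via B→a b: +{a}
  S via S→A c b: +{a,c}
  S via S→b B: +{b}
  FIRST(S)={a,b,c}  FIRST(A)={a,c}  FIRST(B)={a}
iter 2:
  B via B→S c: +{b,c}
  FIRST(S)={a,b,c}  FIRST(A)={a,c}  FIRST(B)={a,b,c}
iter 3: — fixpoint
  FIRST(S)={a,b,c}  FIRST(A)={a,c}  FIRST(B)={a,b,c}

FIRST(S) = ["a", "b", "c"]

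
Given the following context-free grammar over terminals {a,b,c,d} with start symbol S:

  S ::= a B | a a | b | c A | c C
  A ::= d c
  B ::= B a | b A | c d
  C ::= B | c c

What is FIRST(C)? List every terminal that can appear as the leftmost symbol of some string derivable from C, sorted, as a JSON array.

FIRST iteration:
round 1:
  A via A→d c: +{d}
  B via B→b A: +{b}
  B via B→c d: +{c}
  C via C→B: +{b,c}
  S via S→a B: +{a}
  S via S→b: +{b}
  S via S→c A: +{c}
  FIRST(S)={a,b,c}  FIRST(A)={d}  FIRST(B)={b,c}  FIRST(C)={b,c}
round 2: done
  FIRST(S)={a,b,c}  FIRST(A)={d}  FIRST(B)={b,c}  FIRST(C)={b,c}

FIRST(C) = ["b", "c"]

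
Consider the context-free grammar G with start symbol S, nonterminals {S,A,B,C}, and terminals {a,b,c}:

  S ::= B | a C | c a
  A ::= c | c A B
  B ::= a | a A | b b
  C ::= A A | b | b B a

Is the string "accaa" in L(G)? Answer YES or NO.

Convert to CNF:
  S -> T0 T1 | T1 A | T1 C | T2 T2 | a
  A -> T0 X3 | c
  B -> T1 A | T2 T2 | a
  C -> A A | T2 X4 | b
  T0 -> c
  T1 -> a
  T2 -> b
  X3 -> A B
  X4 -> B T1

CYK table (by increasing span):
  cell(0,0) a: {B,S,T1}  orig:{B,S}
  cell(1,1) c: {A,T0}  orig:{A}
  cell(2,2) c: {A,T0}  orig:{A}
  cell(3,3) a: {B,S,T1}  orig:{B,S}
  cell(4,4) a: {B,S,T1}  orig:{B,S}
  cell(0,1) ac: {B,S}
  cell(1,2) cc: {C}
  cell(2,3) ca: {S,X3}  orig:{S}
  cell(3,4) aa: {X4}  orig:{}
  cell(0,2) acc: {S}
  cell(1,3) cca: {A}
  cell(2,4) caa: ∅
  cell(0,3) acca: {B,S}
  cell(1,4) ccaa: {X3}  orig:{}
  cell(0,4) accaa: {X4}  orig:{}

S ∉ T[0,4] ⇒ NO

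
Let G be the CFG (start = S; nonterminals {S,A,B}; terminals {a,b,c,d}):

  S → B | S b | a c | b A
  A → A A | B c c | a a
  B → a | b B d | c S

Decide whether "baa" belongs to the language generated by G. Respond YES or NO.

Convert to CNF:
  S -> S T2 | T0 S | T1 T0 | T2 A | T2 X6 | a
  A -> A A | B X4 | T1 T1
  B -> T0 S | T2 X5 | a
  T0 -> c
  T1 -> a
  T2 -> b
  T3 -> d
  X4 -> T0 T0
  X5 -> B T3
  X6 -> B T3

CYK table (by increasing span):
  T[0,0] 'b' = {T2}  orig:{}
  T[1,1] 'a' = {B,S,T1}  orig:{B,S}
  T[2,2] 'a' = {B,S,T1}  orig:{B,S}
  T[0,1] 'ba' = ∅
  T[1,2] 'aa' = {A}
  T[0,2] 'baa' = {S}

S ∈ T[0,2] ⇒ YES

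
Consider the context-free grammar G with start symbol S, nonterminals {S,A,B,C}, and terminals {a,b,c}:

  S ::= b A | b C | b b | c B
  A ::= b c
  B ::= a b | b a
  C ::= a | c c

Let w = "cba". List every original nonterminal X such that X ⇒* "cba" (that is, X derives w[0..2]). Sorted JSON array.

Convert to CNF:
  S -> T0 A | T0 C | T0 T0 | T1 B
  A -> T0 T1
  B -> T0 T2 | T2 T0
  C -> T1 T1 | a
  T0 -> b
  T1 -> c
  T2 -> a

CYK fill (cells [i..j] with 0 ≤ i ≤ j ≤ 2 only):
  T[0,0] 'c' = {T1}  orig:{}
  T[1,1] 'b' = {T0}  orig:{}
  T[2,2] 'a' = {C,T2}  orig:{C}
  T[0,1] 'cb' = ∅
  T[1,2] 'ba' = {B,S}
  T[0,2] 'cba' = {S}

Original NTs in T[0,2] deriving "cba": ["S"]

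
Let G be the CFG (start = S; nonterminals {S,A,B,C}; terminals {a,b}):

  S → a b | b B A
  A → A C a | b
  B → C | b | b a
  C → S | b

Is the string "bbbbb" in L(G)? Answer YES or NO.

CNF form of G:
  S -> T0 T1 | T1 X5
  A -> A X2 | b
  B -> T0 T1 | T1 T0 | T1 X3 | b
  C -> T0 T1 | T1 X4 | b
  T0 -> a
  T1 -> b
  X2 -> C T0
  X3 -> B A
  X4 -> B A
  X5 -> B A

Fill CYK table bottom-up:
  T[0,0] 'b' = {A,B,C,T1}  orig:{A,B,C}
  T[1,1] 'b' = {A,B,C,T1}  orig:{A,B,C}
  T[2,2] 'b' = {A,B,C,T1}  orig:{A,B,C}
  T[3,3] 'b' = {A,B,C,T1}  orig:{A,B,C}
  T[4,4] 'b' = {A,B,C,T1}  orig:{A,B,C}
  T[0,1] 'bb' = {X3,X4,X5}  orig:{}
  T[1,2] 'bb' = {X3,X4,X5}  orig:{}
  T[2,3] 'bb' = {X3,X4,X5}  orig:{}
  T[3,4] 'bb' = {X3,X4,X5}  orig:{}
  T[0,2] 'bbb' = {B,C,S}
  T[1,3] 'bbb' = {B,C,S}
  T[2,4] 'bbb' = {B,C,S}
  T[0,3] 'bbbb' = {X3,X4,X5}  orig:{}
  T[1,4] 'bbbb' = {X3,X4,X5}  orig:{}
  T[0,4] 'bbbbb' = {B,C,S}

S ∈ T[0,4] ⇒ YES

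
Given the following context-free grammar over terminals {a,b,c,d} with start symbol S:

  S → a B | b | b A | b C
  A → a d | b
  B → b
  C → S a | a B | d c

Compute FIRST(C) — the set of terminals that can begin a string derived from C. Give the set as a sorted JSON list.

Compute FIRST by fixpoint:
[1]
  A via A→a d: +{a}
  A via A→b: +{b}
  B via B→b: +{b}
  C via C→a B: +{a}
  C via C→d c: +{d}
  S via S→a B: +{a}
  S via S→b: +{b}
  S: {a,b}  A: {a,b}  B: {b}  C: {a,d}
[2]
  C via C→S a: +{b}
  S: {a,b}  A: {a,b}  B: {b}  C: {a,b,d}
[3] — fixpoint
  S: {a,b}  A: {a,b}  B: {b}  C: {a,b,d}

FIRST(C) = ["a", "b", "d"]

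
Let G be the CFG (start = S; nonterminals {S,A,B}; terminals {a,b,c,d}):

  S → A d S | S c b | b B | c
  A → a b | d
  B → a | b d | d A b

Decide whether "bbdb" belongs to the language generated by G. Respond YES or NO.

CNF form of G:
  S -> A X5 | S X6 | T1 B | c
  A -> T0 T1 | d
  B -> T1 T2 | T2 X4 | a
  T0 -> a
  T1 -> b
  T2 -> d
  T3 -> c
  X4 -> A T1
  X5 -> T2 S
  X6 -> T3 T1

CYK fill:
  [0..0]={T1}  "b"  orig:{}
  [1..1]={T1}  "b"  orig:{}
  [2..2]={A,T2}  "d"  orig:{A}
  [3..3]={T1}  "b"  orig:{}
  [0..1]=∅  "bb"
  [1..2]={B}  "bd"
  [2..3]={X4}  "db"  orig:{}
  [0..2]={S}  "bbd"
  [1..3]=∅  "bdb"
  [0..3]=∅  "bbdb"

S ∉ T[0,3] ⇒ NO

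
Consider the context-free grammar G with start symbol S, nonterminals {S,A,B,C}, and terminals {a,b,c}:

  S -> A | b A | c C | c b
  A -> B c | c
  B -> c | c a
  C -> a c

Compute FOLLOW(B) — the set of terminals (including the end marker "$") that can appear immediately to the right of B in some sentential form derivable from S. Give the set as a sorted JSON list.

FIRST iteration:
round 1:
  A via A→c: +{c}
  B via B→c: +{c}
  C via C→a c: +{a}
  S via S→A: +{c}
  S via S→b A: +{b}
  FIRST[S]={b,c}  FIRST[A]={c}  FIRST[B]={c}  FIRST[C]={a}
round 2: (no change)
  FIRST[S]={b,c}  FIRST[A]={c}  FIRST[B]={c}  FIRST[C]={a}

Compute FOLLOW by fixpoint:
FOLLOW(S) := {$}
round 1:
  A→B c: FOLLOW(B) ⊇ FIRST(c) = {c}; new: +{c}
  S→A: FOLLOW(A) ⊇ FOLLOW(S) ⊇ {$}; new: +{$}
  S→c C: FOLLOW(C) ⊇ FOLLOW(S) ⊇ {$}; new: +{$}
  FOLLOW(S)={$}  FOLLOW(A)={$}  FOLLOW(B)={c}  FOLLOW(C)={$}
round 2: — fixpoint
  FOLLOW(S)={$}  FOLLOW(A)={$}  FOLLOW(B)={c}  FOLLOW(C)={$}

FOLLOW(B) = ["c"]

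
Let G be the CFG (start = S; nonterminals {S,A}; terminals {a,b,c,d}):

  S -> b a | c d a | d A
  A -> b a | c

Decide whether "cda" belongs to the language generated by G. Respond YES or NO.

CNF form of G:
  S -> T0 T1 | T2 X4 | T3 A
  A -> T0 T1 | c
  T0 -> b
  T1 -> a
  T2 -> c
  T3 -> d
  X4 -> T3 T1

Fill CYK table bottom-up:
  T[0,0] 'c' = {A,T2}  orig:{A}
  T[1,1] 'd' = {T3}  orig:{}
  T[2,2] 'a' = {T1}  orig:{}
  T[0,1] 'cd' = ∅
  T[1,2] 'da' = {X4}  orig:{}
  T[0,2] 'cda' = {S}

S ∈ T[0,2] ⇒ YES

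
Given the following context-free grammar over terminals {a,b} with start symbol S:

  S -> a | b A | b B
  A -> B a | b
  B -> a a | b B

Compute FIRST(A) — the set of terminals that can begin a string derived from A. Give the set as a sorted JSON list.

FIRST iteration:
pass 1:
  A via A→b: +{b}
  B via B→a a: +{a}
  B via B→b B: +{b}
  S via S→a: +{a}
  S via S→b A: +{b}
  S: {a,b}  A: {b}  B: {a,b}
pass 2:
  A via A→B a: +{a}
  S: {a,b}  A: {a,b}  B: {a,b}
pass 3: (stable)
  S: {a,b}  A: {a,b}  B: {a,b}

FIRST(A) = ["a", "b"]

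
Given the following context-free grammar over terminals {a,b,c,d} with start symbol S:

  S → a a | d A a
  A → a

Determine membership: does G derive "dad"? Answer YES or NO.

CNF form of G:
  S -> T0 T0 | T1 X2
  A -> a
  T0 -> a
  T1 -> d
  X2 -> A T0

Fill CYK table bottom-up:
  [0..0]={T1}  "d"  orig:{}
  [1..1]={A,T0}  "a"  orig:{A}
  [2..2]={T1}  "d"  orig:{}
  [0..1]=∅  "da"
  [1..2]=∅  "ad"
  [0..2]=∅  "dad"

S ∉ T[0,2] ⇒ NO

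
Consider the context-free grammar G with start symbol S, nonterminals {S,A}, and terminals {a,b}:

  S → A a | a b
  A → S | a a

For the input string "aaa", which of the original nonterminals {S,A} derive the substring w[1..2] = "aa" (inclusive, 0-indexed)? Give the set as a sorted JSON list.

Convert to CNF:
  S -> A T0 | T0 T1
  A -> A T0 | T0 T0 | T0 T1
  T0 -> a
  T1 -> b

CYK fill — only the sub-triangle for w[1..2]:
  [1..1]={T0}  "a"  orig:{}
  [2..2]={T0}  "a"  orig:{}
  [1..2]={A}  "aa"

Original NTs in T[1,2] deriving "aa": ["A"]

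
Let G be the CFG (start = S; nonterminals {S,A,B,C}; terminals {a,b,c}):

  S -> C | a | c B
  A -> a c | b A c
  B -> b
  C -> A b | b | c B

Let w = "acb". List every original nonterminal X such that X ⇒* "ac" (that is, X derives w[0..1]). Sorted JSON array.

Convert to CNF:
  S -> A T2 | T1 B | a | b
  A -> T0 T1 | T2 X3
  B -> b
  C -> A T2 | T1 B | b
  T0 -> a
  T1 -> c
  T2 -> b
  X3 -> A T1

Fill CYK table bottom-up, restricted to cells inside w[0..1]:
  [0..0]={S,T0}  "a"  orig:{S}
  [1..1]={T1}  "c"  orig:{}
  [0..1]={A}  "ac"

Original NTs in T[0,1] deriving "ac": ["A"]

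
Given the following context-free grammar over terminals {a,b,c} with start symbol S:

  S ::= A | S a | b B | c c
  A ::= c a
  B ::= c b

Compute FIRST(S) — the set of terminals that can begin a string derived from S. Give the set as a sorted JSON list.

FIRST iteration:
[1]
  A via A→c a: +{c}
  B via B→c b: +{c}
  S via S→A: +{c}
  S via S→b B: +{b}
  S: {b,c}  A: {c}  B: {c}
[2] (stable)
  S: {b,c}  A: {c}  B: {c}

FIRST(S) = ["b", "c"]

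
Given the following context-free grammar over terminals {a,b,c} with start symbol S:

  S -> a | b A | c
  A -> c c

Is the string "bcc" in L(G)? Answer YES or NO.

CNF form of G:
  S -> T1 A | a | c
  A -> T0 T0
  T0 -> c
  T1 -> b

Fill CYK table bottom-up:
  cell(0,0) b: {T1}  orig:{}
  cell(1,1) c: {S,T0}  orig:{S}
  cell(2,2) c: {S,T0}  orig:{S}
  cell(0,1) bc: ∅
  cell(1,2) cc: {A}
  cell(0,2) bcc: {S}

S ∈ T[0,2] ⇒ YES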